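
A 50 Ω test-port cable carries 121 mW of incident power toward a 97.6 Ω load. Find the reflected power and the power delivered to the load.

Γ = (97.6 − 50)/(97.6 + 50) = 0.322
|Γ|² = 0.104
P_refl = |Γ|²·P_inc = 12.6 mW, P_del = (1 − |Γ|²)·P_inc = 108 mW

P_reflected ≈ 12.6 mW; P_delivered ≈ 108 mW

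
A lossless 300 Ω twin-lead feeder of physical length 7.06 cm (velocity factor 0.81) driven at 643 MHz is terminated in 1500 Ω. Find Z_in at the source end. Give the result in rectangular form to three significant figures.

Z_in ≈ 70.1 − j120 Ω

λ = v/f = 0.81·c / 643 MHz = 0.378 m
βl = 2π·l/λ = 2π × 0.187 = 67.3°
tan(βl) = tan(67.3°) = 2.39
Z_in = Z_0·(Z_L + jZ_0·tanβl)/(Z_0 + jZ_L·tanβl)
     = 300·(1500 + j716)/(300 + j3580)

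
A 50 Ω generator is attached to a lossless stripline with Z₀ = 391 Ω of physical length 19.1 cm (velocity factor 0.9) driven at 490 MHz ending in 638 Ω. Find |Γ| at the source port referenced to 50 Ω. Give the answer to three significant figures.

λ = v/f = 0.9·c / 490 MHz = 0.551 m
βl = 2π·l/λ = 2π × 0.347 = 125°
tan(βl) = -1.44
Z_in = Z_0·(Z_L + jZ_0·tanβl)/(Z_0 + jZ_L·tanβl) = 301 + j144 Ω
Γ_s = (Z_in − Z_s)/(Z_in + Z_s) = (251 + j144)/(351 + j144), |Γ_s| = 0.762

|Γ| ≈ 0.762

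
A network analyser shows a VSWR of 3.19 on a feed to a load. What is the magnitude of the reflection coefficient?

|Γ| ≈ 0.523

|Γ| = (S − 1)/(S + 1) = (3.19 − 1)/(3.19 + 1) = 2.19/4.19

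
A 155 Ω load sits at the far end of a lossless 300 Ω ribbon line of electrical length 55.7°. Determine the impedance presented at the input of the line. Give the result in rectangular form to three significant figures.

Z_in ≈ 310 + j205 Ω

tan(βl) = tan(55.7°) = 1.47
Z_in = Z_0·(Z_L + jZ_0·tanβl)/(Z_0 + jZ_L·tanβl)
     = 300·(155 + j440)/(300 + j227)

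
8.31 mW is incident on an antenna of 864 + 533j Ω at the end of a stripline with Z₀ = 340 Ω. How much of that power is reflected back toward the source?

|Γ| = |(524 + j533)/(1204 + j533)| = 0.568
|Γ|² = 0.322
P_refl = |Γ|²·P_inc = 2.68 mW, P_del = (1 − |Γ|²)·P_inc = 5.63 mW

P_reflected ≈ 2.68 mW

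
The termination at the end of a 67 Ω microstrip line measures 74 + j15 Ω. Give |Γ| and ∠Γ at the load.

Γ = (Z_L − Z_0)/(Z_L + Z_0) = (7 + j15)/(141 + j15)
|Γ| = 16.6/142 = 0.117

Γ ≈ 0.117 ∠ 58.9°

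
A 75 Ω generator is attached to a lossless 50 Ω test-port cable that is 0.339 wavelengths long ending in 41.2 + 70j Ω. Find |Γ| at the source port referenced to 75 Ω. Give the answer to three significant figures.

βl = 2π × 0.339 = 122°
tan(βl) = -1.6
Z_in = Z_0·(Z_L + jZ_0·tanβl)/(Z_0 + jZ_L·tanβl) = 12 + j1.82 Ω
Γ_s = (Z_in − Z_s)/(Z_in + Z_s) = (-63 + j1.82)/(87 + j1.82), |Γ_s| = 0.725

|Γ| ≈ 0.725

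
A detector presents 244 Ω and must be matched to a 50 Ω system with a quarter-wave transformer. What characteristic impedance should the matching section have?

Z_qwt = √(Z_0·R_L) = √(50 × 244) = √12200

Z_qwt ≈ 110 Ω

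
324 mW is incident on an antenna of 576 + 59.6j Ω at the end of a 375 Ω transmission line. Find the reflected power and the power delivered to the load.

|Γ| = |(201 + j59.6)/(951 + j59.6)| = 0.22
|Γ|² = 0.0484
P_refl = |Γ|²·P_inc = 15.7 mW, P_del = (1 − |Γ|²)·P_inc = 308 mW

P_reflected ≈ 15.7 mW; P_delivered ≈ 308 mW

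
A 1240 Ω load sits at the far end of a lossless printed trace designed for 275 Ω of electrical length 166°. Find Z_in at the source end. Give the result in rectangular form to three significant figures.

tan(βl) = tan(166°) = -0.249
Z_in = Z_0·(Z_L + jZ_0·tanβl)/(Z_0 + jZ_L·tanβl)
     = 275·(1240 − j68.6)/(275 − j309)

Z_in ≈ 582 + j585 Ω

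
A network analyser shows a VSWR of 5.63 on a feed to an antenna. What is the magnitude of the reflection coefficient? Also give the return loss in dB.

|Γ| = (S − 1)/(S + 1) = (5.63 − 1)/(5.63 + 1) = 4.63/6.63
RL = −20·log₁₀|Γ| = −20·log₁₀(0.698)

|Γ| ≈ 0.698; return loss ≈ 3.12 dB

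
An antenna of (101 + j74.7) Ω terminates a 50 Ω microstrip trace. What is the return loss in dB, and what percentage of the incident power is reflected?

Γ = (51 + j74.7)/(151 + j74.7), |Γ| = 0.537
RL = −20·log₁₀(0.537) = 5.4 dB
P_refl/P_inc = |Γ|² = 0.288

RL ≈ 5.4 dB; 28.8% of incident power reflected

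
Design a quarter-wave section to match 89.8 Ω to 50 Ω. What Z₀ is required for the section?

Z_qwt ≈ 67 Ω

Z_qwt = √(Z_0·R_L) = √(50 × 89.8) = √4490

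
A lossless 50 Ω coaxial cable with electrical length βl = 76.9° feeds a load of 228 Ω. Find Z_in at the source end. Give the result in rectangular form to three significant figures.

tan(βl) = tan(76.9°) = 4.3
Z_in = Z_0·(Z_L + jZ_0·tanβl)/(Z_0 + jZ_L·tanβl)
     = 50·(228 + j215)/(50 + j980)

Z_in ≈ 11.5 − j11 Ω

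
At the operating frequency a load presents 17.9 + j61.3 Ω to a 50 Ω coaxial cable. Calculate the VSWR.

VSWR ≈ 7.21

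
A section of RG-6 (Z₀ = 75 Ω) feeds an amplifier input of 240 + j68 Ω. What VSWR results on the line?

Γ = (Z_L − Z_0)/(Z_L + Z_0) = (165 + j68)/(315 + j68)
|Γ| = 178/322 = 0.554
VSWR = (1 + |Γ|)/(1 − |Γ|) = 1.55/0.446

VSWR ≈ 3.48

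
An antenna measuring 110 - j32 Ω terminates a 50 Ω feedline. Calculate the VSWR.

VSWR ≈ 2.43

Γ = (Z_L − Z_0)/(Z_L + Z_0) = (60 − j32)/(160 − j32)
|Γ| = 68/163 = 0.417
VSWR = (1 + |Γ|)/(1 − |Γ|) = 1.42/0.583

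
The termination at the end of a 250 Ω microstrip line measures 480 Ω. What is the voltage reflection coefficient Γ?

Γ = (Z_L − Z_0)/(Z_L + Z_0) = (480 − 250)/(480 + 250) = 230/730

Γ = 0.315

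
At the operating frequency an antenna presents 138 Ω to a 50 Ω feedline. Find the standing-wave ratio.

Γ = (138 − 50)/(138 + 50) = 0.468
VSWR = (1 + 0.468)/(1 − 0.468)

VSWR ≈ 2.76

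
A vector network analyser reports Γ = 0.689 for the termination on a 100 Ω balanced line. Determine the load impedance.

Z_L = Z_0·(1 + Γ)/(1 − Γ) = 100·(1.69)/(0.311)

Z_L ≈ 543 Ω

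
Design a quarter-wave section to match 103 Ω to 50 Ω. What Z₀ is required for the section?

Z_qwt ≈ 71.8 Ω

Z_qwt = √(Z_0·R_L) = √(50 × 103) = √5150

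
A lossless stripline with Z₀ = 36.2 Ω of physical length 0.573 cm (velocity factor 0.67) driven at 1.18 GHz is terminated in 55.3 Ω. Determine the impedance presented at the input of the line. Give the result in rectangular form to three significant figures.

Z_in ≈ 52.2 − j9.35 Ω

λ = v/f = 0.67·c / 1.18 GHz = 0.17 m
βl = 2π·l/λ = 2π × 0.0336 = 12.1°
tan(βl) = tan(12.1°) = 0.215
Z_in = Z_0·(Z_L + jZ_0·tanβl)/(Z_0 + jZ_L·tanβl)
     = 36.2·(55.3 + j7.77)/(36.2 + j11.9)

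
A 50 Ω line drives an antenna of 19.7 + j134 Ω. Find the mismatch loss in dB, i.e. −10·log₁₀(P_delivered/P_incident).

Γ = (-30.3 + j134)/(69.7 + j134), |Γ| = 0.91
|Γ|² = 0.827, so P_del/P_inc = 1 − |Γ|² = 0.173
ML = −10·log₁₀(1 − |Γ|²)

mismatch loss ≈ 7.63 dB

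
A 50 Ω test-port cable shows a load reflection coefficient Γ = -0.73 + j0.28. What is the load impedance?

Z_L = Z_0·(1 + Γ)/(1 − Γ) = 50·(0.27 + j0.28)/(1.73 − j0.28)

Z_L ≈ 6.33 + j9.12 Ω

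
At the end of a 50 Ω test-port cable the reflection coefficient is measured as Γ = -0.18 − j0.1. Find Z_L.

Z_L = Z_0·(1 + Γ)/(1 − Γ) = 50·(0.82 − j0.1)/(1.18 + j0.1)

Z_L ≈ 34.1 − j7.13 Ω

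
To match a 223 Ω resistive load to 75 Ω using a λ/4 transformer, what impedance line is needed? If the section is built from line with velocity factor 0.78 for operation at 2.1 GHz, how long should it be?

Z_qwt ≈ 129 Ω; length ≈ 2.79 cm

Z_qwt = √(Z_0·R_L) = √(75 × 223) = √16720
λ = 0.78·c/f = 0.111 m, so l = λ/4 = 0.0279 m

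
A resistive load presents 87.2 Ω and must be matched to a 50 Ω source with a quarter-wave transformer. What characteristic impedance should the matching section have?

Z_qwt = √(Z_0·R_L) = √(50 × 87.2) = √4360

Z_qwt ≈ 66 Ω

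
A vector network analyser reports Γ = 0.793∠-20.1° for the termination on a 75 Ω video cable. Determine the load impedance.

Z_L = Z_0·(1 + Γ)/(1 − Γ) = 75·(1.74 − j0.273)/(0.255 + j0.273)

Z_L ≈ 200 − j293 Ω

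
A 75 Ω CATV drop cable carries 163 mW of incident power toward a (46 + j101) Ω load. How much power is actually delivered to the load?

P_delivered ≈ 90.5 mW

|Γ| = |(-29 + j101)/(121 + j101)| = 0.667
|Γ|² = 0.444
P_refl = |Γ|²·P_inc = 72.5 mW, P_del = (1 − |Γ|²)·P_inc = 90.5 mW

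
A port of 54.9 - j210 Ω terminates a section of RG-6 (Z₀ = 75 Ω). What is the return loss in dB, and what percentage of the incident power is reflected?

Γ = (-20.1 − j210)/(129.9 − j210), |Γ| = 0.854
RL = −20·log₁₀(0.854) = 1.37 dB
P_refl/P_inc = |Γ|² = 0.73

RL ≈ 1.37 dB; 73% of incident power reflected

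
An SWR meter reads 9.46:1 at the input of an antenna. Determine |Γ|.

|Γ| ≈ 0.809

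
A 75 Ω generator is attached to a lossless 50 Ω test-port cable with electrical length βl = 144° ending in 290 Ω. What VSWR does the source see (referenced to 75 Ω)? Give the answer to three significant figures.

VSWR ≈ 5.57

tan(βl) = -0.727
Z_in = Z_0·(Z_L + jZ_0·tanβl)/(Z_0 + jZ_L·tanβl) = 23.6 + j63.2 Ω
Γ_s = (Z_in − Z_s)/(Z_in + Z_s) = (-51.4 + j63.2)/(98.6 + j63.2), |Γ_s| = 0.695
VSWR = (1 + |Γ_s|)/(1 − |Γ_s|)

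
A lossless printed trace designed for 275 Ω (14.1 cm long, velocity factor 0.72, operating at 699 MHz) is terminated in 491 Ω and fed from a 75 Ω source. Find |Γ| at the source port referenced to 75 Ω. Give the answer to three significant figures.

|Γ| ≈ 0.723

λ = v/f = 0.72·c / 699 MHz = 0.309 m
βl = 2π·l/λ = 2π × 0.456 = 164°
tan(βl) = -0.282
Z_in = Z_0·(Z_L + jZ_0·tanβl)/(Z_0 + jZ_L·tanβl) = 423 + j135 Ω
Γ_s = (Z_in − Z_s)/(Z_in + Z_s) = (348 + j135)/(498 + j135), |Γ_s| = 0.723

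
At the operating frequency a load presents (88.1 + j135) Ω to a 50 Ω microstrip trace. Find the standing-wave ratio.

Γ = (Z_L − Z_0)/(Z_L + Z_0) = (38.1 + j135)/(138.1 + j135)
|Γ| = 140/193 = 0.726
VSWR = (1 + |Γ|)/(1 − |Γ|) = 1.73/0.274

VSWR ≈ 6.31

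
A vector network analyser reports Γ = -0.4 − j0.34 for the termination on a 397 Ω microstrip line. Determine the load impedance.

Z_L = Z_0·(1 + Γ)/(1 − Γ) = 397·(0.6 − j0.34)/(1.4 + j0.34)

Z_L ≈ 139 − j130 Ω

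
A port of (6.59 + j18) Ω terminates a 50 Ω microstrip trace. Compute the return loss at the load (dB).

Γ = (-43.41 + j18)/(56.59 + j18), |Γ| = 0.791
RL = −20·log₁₀|Γ| = −20·log₁₀(0.791)

RL ≈ 2.03 dB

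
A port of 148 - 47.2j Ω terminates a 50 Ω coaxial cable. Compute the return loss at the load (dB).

RL ≈ 5.44 dB

Γ = (98 − j47.2)/(198 − j47.2), |Γ| = 0.534
RL = −20·log₁₀|Γ| = −20·log₁₀(0.534)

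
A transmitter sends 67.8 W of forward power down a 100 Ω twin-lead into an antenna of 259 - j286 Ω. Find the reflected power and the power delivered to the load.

|Γ| = |(159 − j286)/(359 − j286)| = 0.713
|Γ|² = 0.508
P_refl = |Γ|²·P_inc = 34.5 W, P_del = (1 − |Γ|²)·P_inc = 33.3 W

P_reflected ≈ 34.5 W; P_delivered ≈ 33.3 W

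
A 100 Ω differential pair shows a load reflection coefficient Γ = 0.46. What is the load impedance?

Z_L = Z_0·(1 + Γ)/(1 − Γ) = 100·(1.46)/(0.54)

Z_L ≈ 270 Ω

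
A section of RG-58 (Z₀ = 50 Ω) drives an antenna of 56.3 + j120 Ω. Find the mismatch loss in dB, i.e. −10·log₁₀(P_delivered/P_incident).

Γ = (6.3 + j120)/(106.3 + j120), |Γ| = 0.75
|Γ|² = 0.562, so P_del/P_inc = 1 − |Γ|² = 0.438
ML = −10·log₁₀(1 − |Γ|²)

mismatch loss ≈ 3.58 dB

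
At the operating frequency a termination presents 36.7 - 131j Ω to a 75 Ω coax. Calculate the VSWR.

Γ = (Z_L − Z_0)/(Z_L + Z_0) = (-38.3 − j131)/(111.7 − j131)
|Γ| = 136/172 = 0.793
VSWR = (1 + |Γ|)/(1 − |Γ|) = 1.79/0.207

VSWR ≈ 8.65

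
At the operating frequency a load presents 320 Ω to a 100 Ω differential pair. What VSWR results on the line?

Γ = (320 − 100)/(320 + 100) = 0.524
VSWR = (1 + 0.524)/(1 − 0.524)

VSWR ≈ 3.2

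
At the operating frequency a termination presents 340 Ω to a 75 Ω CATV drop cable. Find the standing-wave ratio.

Γ = (340 − 75)/(340 + 75) = 0.639
VSWR = (1 + 0.639)/(1 − 0.639)

VSWR ≈ 4.53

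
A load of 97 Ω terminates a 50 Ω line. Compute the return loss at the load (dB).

RL ≈ 9.9 dB

Γ = (97 − 50)/(97 + 50) = 0.32
RL = −20·log₁₀|Γ| = −20·log₁₀(0.32)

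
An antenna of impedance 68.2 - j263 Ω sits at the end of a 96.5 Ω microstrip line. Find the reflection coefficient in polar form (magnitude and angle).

Γ = (Z_L − Z_0)/(Z_L + Z_0) = (-28.3 − j263)/(164.7 − j263)
|Γ| = 265/310 = 0.852

Γ ≈ 0.852 ∠ -38.2°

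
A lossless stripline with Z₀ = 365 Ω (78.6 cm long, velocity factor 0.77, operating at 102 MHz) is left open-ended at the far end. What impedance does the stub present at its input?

λ = v/f = 0.77·c / 102 MHz = 2.26 m
βl = 2π·l/λ = 2π × 0.347 = 125°
tan(βl) = -1.43
For an open-ended stub, Z_in = −jZ_0·cot(βl) = −jZ_0/tan(βl)

Z_in ≈ +j255 Ω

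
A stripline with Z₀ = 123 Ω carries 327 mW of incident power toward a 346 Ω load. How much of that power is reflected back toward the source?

Γ = (346 − 123)/(346 + 123) = 0.475
|Γ|² = 0.226
P_refl = |Γ|²·P_inc = 73.9 mW, P_del = (1 − |Γ|²)·P_inc = 253 mW

P_reflected ≈ 73.9 mW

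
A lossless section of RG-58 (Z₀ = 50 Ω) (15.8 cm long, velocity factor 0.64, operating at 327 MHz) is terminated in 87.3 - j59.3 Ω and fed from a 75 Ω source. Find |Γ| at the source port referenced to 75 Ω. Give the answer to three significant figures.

λ = v/f = 0.64·c / 327 MHz = 0.587 m
βl = 2π·l/λ = 2π × 0.269 = 96.9°
tan(βl) = -8.3
Z_in = Z_0·(Z_L + jZ_0·tanβl)/(Z_0 + jZ_L·tanβl) = 21.2 + j18.9 Ω
Γ_s = (Z_in − Z_s)/(Z_in + Z_s) = (-53.8 + j18.9)/(96.2 + j18.9), |Γ_s| = 0.582

|Γ| ≈ 0.582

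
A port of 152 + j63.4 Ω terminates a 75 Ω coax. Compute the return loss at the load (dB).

RL ≈ 7.47 dB

Γ = (77 + j63.4)/(227 + j63.4), |Γ| = 0.423
RL = −20·log₁₀|Γ| = −20·log₁₀(0.423)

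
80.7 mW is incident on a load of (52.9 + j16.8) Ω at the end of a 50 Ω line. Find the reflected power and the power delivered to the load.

P_reflected ≈ 2.16 mW; P_delivered ≈ 78.5 mW

|Γ| = |(2.9 + j16.8)/(102.9 + j16.8)| = 0.164
|Γ|² = 0.0267
P_refl = |Γ|²·P_inc = 2.16 mW, P_del = (1 − |Γ|²)·P_inc = 78.5 mW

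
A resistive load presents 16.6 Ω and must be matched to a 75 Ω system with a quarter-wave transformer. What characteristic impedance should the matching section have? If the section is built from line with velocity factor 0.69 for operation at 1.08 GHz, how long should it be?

Z_qwt = √(Z_0·R_L) = √(75 × 16.6) = √1245
λ = 0.69·c/f = 0.192 m, so l = λ/4 = 0.0479 m

Z_qwt ≈ 35.3 Ω; length ≈ 4.79 cm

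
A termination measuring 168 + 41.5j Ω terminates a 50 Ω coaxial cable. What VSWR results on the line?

VSWR ≈ 3.58

Γ = (Z_L − Z_0)/(Z_L + Z_0) = (118 + j41.5)/(218 + j41.5)
|Γ| = 125/222 = 0.564
VSWR = (1 + |Γ|)/(1 − |Γ|) = 1.56/0.436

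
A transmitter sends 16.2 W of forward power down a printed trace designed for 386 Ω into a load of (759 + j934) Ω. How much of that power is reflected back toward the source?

P_reflected ≈ 7.5 W

|Γ| = |(373 + j934)/(1145 + j934)| = 0.681
|Γ|² = 0.463
P_refl = |Γ|²·P_inc = 7.5 W, P_del = (1 − |Γ|²)·P_inc = 8.7 W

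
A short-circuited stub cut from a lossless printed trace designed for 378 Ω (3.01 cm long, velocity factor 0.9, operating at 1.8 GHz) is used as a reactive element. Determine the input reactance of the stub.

X_in ≈ 1180 Ω (inductive)

λ = v/f = 0.9·c / 1.8 GHz = 0.15 m
βl = 2π·l/λ = 2π × 0.201 = 72.2°
tan(βl) = 3.12
For a short-circuited stub, Z_in = jZ_0·tan(βl)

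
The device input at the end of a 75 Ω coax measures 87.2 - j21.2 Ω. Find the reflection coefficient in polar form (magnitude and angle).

Γ = (Z_L − Z_0)/(Z_L + Z_0) = (12.2 − j21.2)/(162.2 − j21.2)
|Γ| = 24.5/164 = 0.15

Γ ≈ 0.15 ∠ -52.6°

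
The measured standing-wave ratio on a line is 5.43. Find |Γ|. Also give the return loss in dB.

|Γ| = (S − 1)/(S + 1) = (5.43 − 1)/(5.43 + 1) = 4.43/6.43
RL = −20·log₁₀|Γ| = −20·log₁₀(0.689)

|Γ| ≈ 0.689; return loss ≈ 3.24 dB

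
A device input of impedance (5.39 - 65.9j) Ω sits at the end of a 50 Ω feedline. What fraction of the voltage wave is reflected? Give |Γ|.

|Γ| ≈ 0.924

Γ = (Z_L − Z_0)/(Z_L + Z_0) = (-44.61 − j65.9)/(55.39 − j65.9)
|Γ| = 79.6/86.1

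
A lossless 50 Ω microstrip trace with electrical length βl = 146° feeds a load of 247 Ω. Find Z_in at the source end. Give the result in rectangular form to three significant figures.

tan(βl) = tan(146°) = -0.675
Z_in = Z_0·(Z_L + jZ_0·tanβl)/(Z_0 + jZ_L·tanβl)
     = 50·(247 − j33.7)/(50 − j167)

Z_in ≈ 29.7 + j65.2 Ω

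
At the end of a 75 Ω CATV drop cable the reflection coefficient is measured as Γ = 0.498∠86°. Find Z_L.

Z_L ≈ 47.9 + j63.2 Ω

Z_L = Z_0·(1 + Γ)/(1 − Γ) = 75·(1.03 + j0.497)/(0.965 − j0.497)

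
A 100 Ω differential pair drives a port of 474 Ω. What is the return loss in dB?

RL ≈ 3.72 dB

Γ = (474 − 100)/(474 + 100) = 0.652
RL = −20·log₁₀|Γ| = −20·log₁₀(0.652)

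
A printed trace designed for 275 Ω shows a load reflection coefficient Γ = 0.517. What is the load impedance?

Z_L = Z_0·(1 + Γ)/(1 − Γ) = 275·(1.52)/(0.483)

Z_L ≈ 864 Ω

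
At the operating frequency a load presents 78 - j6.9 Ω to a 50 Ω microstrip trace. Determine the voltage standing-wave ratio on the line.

Γ = (Z_L − Z_0)/(Z_L + Z_0) = (28 − j6.9)/(128 − j6.9)
|Γ| = 28.8/128 = 0.225
VSWR = (1 + |Γ|)/(1 − |Γ|) = 1.22/0.775

VSWR ≈ 1.58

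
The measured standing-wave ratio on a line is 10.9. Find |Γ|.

|Γ| ≈ 0.832

|Γ| = (S − 1)/(S + 1) = (10.9 − 1)/(10.9 + 1) = 9.9/11.9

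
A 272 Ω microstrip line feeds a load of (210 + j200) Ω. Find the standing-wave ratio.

VSWR ≈ 2.34

Γ = (Z_L − Z_0)/(Z_L + Z_0) = (-62 + j200)/(482 + j200)
|Γ| = 209/522 = 0.401
VSWR = (1 + |Γ|)/(1 − |Γ|) = 1.4/0.599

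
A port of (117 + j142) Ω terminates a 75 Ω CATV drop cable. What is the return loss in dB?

Γ = (42 + j142)/(192 + j142), |Γ| = 0.62
RL = −20·log₁₀|Γ| = −20·log₁₀(0.62)

RL ≈ 4.15 dB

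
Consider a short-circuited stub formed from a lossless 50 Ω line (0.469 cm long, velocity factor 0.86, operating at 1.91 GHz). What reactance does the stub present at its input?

λ = v/f = 0.86·c / 1.91 GHz = 0.135 m
βl = 2π·l/λ = 2π × 0.0347 = 12.5°
tan(βl) = 0.222
For a short-circuited stub, Z_in = jZ_0·tan(βl)

X_in ≈ 11.1 Ω (inductive)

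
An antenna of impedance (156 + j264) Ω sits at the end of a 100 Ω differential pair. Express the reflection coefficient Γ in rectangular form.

Γ = (Z_L − Z_0)/(Z_L + Z_0) = (56 + j264)/(256 + j264)

Γ ≈ 0.621 + j0.39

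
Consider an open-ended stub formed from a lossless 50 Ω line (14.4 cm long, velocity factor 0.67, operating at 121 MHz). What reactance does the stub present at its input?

X_in ≈ -82.5 Ω (capacitive)

λ = v/f = 0.67·c / 121 MHz = 1.66 m
βl = 2π·l/λ = 2π × 0.0867 = 31.2°
tan(βl) = 0.606
For an open-ended stub, Z_in = −jZ_0·cot(βl) = −jZ_0/tan(βl)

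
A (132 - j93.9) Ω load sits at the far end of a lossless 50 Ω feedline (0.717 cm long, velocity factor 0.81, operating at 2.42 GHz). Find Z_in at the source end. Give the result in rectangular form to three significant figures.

Z_in ≈ 31 − j57.4 Ω

λ = v/f = 0.81·c / 2.42 GHz = 0.1 m
βl = 2π·l/λ = 2π × 0.0714 = 25.7°
tan(βl) = tan(25.7°) = 0.481
Z_in = Z_0·(Z_L + jZ_0·tanβl)/(Z_0 + jZ_L·tanβl)
     = 50·(132 − j69.8)/(95.2 + j63.5)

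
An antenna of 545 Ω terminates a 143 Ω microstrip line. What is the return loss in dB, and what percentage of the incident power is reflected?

RL ≈ 4.67 dB; 34.1% of incident power reflected

Γ = (545 − 143)/(545 + 143) = 0.584
RL = −20·log₁₀(0.584) = 4.67 dB
P_refl/P_inc = |Γ|² = 0.341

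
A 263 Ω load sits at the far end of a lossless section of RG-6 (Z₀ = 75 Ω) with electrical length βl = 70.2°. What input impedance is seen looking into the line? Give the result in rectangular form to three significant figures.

tan(βl) = tan(70.2°) = 2.78
Z_in = Z_0·(Z_L + jZ_0·tanβl)/(Z_0 + jZ_L·tanβl)
     = 75·(263 + j208)/(75 + j731)

Z_in ≈ 23.9 − j24.5 Ω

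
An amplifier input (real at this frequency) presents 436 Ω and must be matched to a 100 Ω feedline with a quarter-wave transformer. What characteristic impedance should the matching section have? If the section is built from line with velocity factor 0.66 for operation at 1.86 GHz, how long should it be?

Z_qwt = √(Z_0·R_L) = √(100 × 436) = √43600
λ = 0.66·c/f = 0.106 m, so l = λ/4 = 0.0266 m

Z_qwt ≈ 209 Ω; length ≈ 2.66 cm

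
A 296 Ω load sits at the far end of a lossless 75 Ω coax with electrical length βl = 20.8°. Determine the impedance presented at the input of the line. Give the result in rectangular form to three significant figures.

tan(βl) = tan(20.8°) = 0.38
Z_in = Z_0·(Z_L + jZ_0·tanβl)/(Z_0 + jZ_L·tanβl)
     = 75·(296 + j28.5)/(75 + j112)

Z_in ≈ 104 − j128 Ω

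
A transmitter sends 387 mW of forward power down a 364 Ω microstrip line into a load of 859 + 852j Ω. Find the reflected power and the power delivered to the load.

|Γ| = |(495 + j852)/(1223 + j852)| = 0.661
|Γ|² = 0.437
P_refl = |Γ|²·P_inc = 169 mW, P_del = (1 − |Γ|²)·P_inc = 218 mW

P_reflected ≈ 169 mW; P_delivered ≈ 218 mW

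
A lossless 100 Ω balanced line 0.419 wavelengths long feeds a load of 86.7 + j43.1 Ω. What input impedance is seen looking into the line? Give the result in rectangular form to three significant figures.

βl = 2π × 0.419 = 151°
tan(βl) = tan(151°) = -0.558
Z_in = Z_0·(Z_L + jZ_0·tanβl)/(Z_0 + jZ_L·tanβl)
     = 100·(86.7 − j12.7)/(124 − j48.4)

Z_in ≈ 64.1 + j14.8 Ω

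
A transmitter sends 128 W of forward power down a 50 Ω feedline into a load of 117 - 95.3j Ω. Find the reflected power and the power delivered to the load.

P_reflected ≈ 47 W; P_delivered ≈ 81 W

|Γ| = |(67 − j95.3)/(167 − j95.3)| = 0.606
|Γ|² = 0.367
P_refl = |Γ|²·P_inc = 47 W, P_del = (1 − |Γ|²)·P_inc = 81 W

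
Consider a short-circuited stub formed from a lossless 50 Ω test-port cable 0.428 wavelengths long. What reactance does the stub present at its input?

X_in ≈ -24.3 Ω (capacitive)

βl = 2π × 0.428 = 154°
tan(βl) = -0.486
For a short-circuited stub, Z_in = jZ_0·tan(βl)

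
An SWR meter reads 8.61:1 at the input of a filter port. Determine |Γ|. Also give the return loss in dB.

|Γ| ≈ 0.792; return loss ≈ 2.03 dB

|Γ| = (S − 1)/(S + 1) = (8.61 − 1)/(8.61 + 1) = 7.61/9.61
RL = −20·log₁₀|Γ| = −20·log₁₀(0.792)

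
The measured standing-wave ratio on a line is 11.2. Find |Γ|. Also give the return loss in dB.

|Γ| = (S − 1)/(S + 1) = (11.2 − 1)/(11.2 + 1) = 10.2/12.2
RL = −20·log₁₀|Γ| = −20·log₁₀(0.836)

|Γ| ≈ 0.836; return loss ≈ 1.56 dB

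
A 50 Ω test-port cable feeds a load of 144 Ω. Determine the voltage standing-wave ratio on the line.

For a purely resistive load, VSWR = R_L/Z_0 or Z_0/R_L (whichever > 1) = 144/50

VSWR ≈ 2.88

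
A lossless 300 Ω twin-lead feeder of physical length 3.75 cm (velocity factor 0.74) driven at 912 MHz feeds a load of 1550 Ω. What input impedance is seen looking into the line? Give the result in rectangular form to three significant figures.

Z_in ≈ 84.1 − j195 Ω

λ = v/f = 0.74·c / 912 MHz = 0.243 m
βl = 2π·l/λ = 2π × 0.154 = 55.5°
tan(βl) = tan(55.5°) = 1.45
Z_in = Z_0·(Z_L + jZ_0·tanβl)/(Z_0 + jZ_L·tanβl)
     = 300·(1550 + j436)/(300 + j2250)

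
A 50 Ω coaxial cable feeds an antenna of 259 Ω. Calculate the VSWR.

VSWR ≈ 5.18

Γ = (259 − 50)/(259 + 50) = 0.676
VSWR = (1 + 0.676)/(1 − 0.676)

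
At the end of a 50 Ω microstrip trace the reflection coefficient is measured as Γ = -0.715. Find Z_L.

Z_L ≈ 8.31 Ω

Z_L = Z_0·(1 + Γ)/(1 − Γ) = 50·(0.285)/(1.71)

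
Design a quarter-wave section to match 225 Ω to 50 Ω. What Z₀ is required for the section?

Z_qwt = √(Z_0·R_L) = √(50 × 225) = √11250

Z_qwt ≈ 106 Ω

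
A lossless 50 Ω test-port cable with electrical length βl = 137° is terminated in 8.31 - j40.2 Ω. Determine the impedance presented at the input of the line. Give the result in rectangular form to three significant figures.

Z_in ≈ 179 − j236 Ω

tan(βl) = tan(137°) = -0.933
Z_in = Z_0·(Z_L + jZ_0·tanβl)/(Z_0 + jZ_L·tanβl)
     = 50·(8.31 − j86.8)/(12.5 − j7.75)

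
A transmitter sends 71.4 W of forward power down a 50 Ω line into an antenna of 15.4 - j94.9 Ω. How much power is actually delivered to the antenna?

|Γ| = |(-34.6 − j94.9)/(65.4 − j94.9)| = 0.876
|Γ|² = 0.768
P_refl = |Γ|²·P_inc = 54.8 W, P_del = (1 − |Γ|²)·P_inc = 16.6 W

P_delivered ≈ 16.6 W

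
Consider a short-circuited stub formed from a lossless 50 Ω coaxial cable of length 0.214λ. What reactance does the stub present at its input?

βl = 2π × 0.214 = 77°
tan(βl) = 4.35
For a short-circuited stub, Z_in = jZ_0·tan(βl)

X_in ≈ 217 Ω (inductive)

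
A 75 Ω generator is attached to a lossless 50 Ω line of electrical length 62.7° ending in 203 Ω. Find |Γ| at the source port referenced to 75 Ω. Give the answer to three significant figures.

tan(βl) = 1.94
Z_in = Z_0·(Z_L + jZ_0·tanβl)/(Z_0 + jZ_L·tanβl) = 15.3 − j23.9 Ω
Γ_s = (Z_in − Z_s)/(Z_in + Z_s) = (-59.7 − j23.9)/(90.3 − j23.9), |Γ_s| = 0.688

|Γ| ≈ 0.688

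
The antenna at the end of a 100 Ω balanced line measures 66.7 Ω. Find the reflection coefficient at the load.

Γ = -0.2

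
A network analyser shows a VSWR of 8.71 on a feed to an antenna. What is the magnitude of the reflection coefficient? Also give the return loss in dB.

|Γ| ≈ 0.794; return loss ≈ 2 dB

|Γ| = (S − 1)/(S + 1) = (8.71 − 1)/(8.71 + 1) = 7.71/9.71
RL = −20·log₁₀|Γ| = −20·log₁₀(0.794)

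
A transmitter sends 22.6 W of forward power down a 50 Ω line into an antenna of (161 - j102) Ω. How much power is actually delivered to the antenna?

P_delivered ≈ 13.2 W

|Γ| = |(111 − j102)/(211 − j102)| = 0.643
|Γ|² = 0.414
P_refl = |Γ|²·P_inc = 9.35 W, P_del = (1 − |Γ|²)·P_inc = 13.2 W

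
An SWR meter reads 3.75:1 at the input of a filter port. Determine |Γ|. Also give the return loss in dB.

|Γ| = (S − 1)/(S + 1) = (3.75 − 1)/(3.75 + 1) = 2.75/4.75
RL = −20·log₁₀|Γ| = −20·log₁₀(0.579)

|Γ| ≈ 0.579; return loss ≈ 4.75 dB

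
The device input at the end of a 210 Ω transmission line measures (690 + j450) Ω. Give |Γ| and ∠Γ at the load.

Γ = (Z_L − Z_0)/(Z_L + Z_0) = (480 + j450)/(900 + j450)
|Γ| = 658/1010 = 0.654

Γ ≈ 0.654 ∠ 16.6°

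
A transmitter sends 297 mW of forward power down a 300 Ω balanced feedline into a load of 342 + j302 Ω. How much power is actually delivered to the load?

P_delivered ≈ 242 mW

|Γ| = |(42 + j302)/(642 + j302)| = 0.43
|Γ|² = 0.185
P_refl = |Γ|²·P_inc = 54.9 mW, P_del = (1 − |Γ|²)·P_inc = 242 mW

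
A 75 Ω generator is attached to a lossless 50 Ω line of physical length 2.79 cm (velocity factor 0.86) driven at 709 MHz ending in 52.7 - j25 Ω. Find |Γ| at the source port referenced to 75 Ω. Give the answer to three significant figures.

λ = v/f = 0.86·c / 709 MHz = 0.364 m
βl = 2π·l/λ = 2π × 0.0767 = 27.6°
tan(βl) = 0.523
Z_in = Z_0·(Z_L + jZ_0·tanβl)/(Z_0 + jZ_L·tanβl) = 35.4 − j14.6 Ω
Γ_s = (Z_in − Z_s)/(Z_in + Z_s) = (-39.6 − j14.6)/(110 − j14.6), |Γ_s| = 0.379

|Γ| ≈ 0.379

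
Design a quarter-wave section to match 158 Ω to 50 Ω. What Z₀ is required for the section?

Z_qwt = √(Z_0·R_L) = √(50 × 158) = √7900

Z_qwt ≈ 88.9 Ω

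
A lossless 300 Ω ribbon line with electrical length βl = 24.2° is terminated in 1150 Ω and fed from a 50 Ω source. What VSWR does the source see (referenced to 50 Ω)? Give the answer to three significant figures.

tan(βl) = 0.449
Z_in = Z_0·(Z_L + jZ_0·tanβl)/(Z_0 + jZ_L·tanβl) = 348 − j465 Ω
Γ_s = (Z_in − Z_s)/(Z_in + Z_s) = (298 − j465)/(398 − j465), |Γ_s| = 0.902
VSWR = (1 + |Γ_s|)/(1 − |Γ_s|)

VSWR ≈ 19.5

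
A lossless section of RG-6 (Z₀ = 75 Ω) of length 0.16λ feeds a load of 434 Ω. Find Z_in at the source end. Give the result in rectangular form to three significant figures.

βl = 2π × 0.16 = 57.6°
tan(βl) = tan(57.6°) = 1.58
Z_in = Z_0·(Z_L + jZ_0·tanβl)/(Z_0 + jZ_L·tanβl)
     = 75·(434 + j118)/(75 + j684)

Z_in ≈ 18 − j45.6 Ω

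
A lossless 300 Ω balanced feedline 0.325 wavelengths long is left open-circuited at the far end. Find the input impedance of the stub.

Z_in ≈ +j153 Ω

βl = 2π × 0.325 = 117°
tan(βl) = -1.96
For an open-circuited stub, Z_in = −jZ_0·cot(βl) = −jZ_0/tan(βl)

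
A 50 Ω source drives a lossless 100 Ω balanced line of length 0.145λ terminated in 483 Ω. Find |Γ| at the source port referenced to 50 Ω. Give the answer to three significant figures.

|Γ| ≈ 0.68

βl = 2π × 0.145 = 52.2°
tan(βl) = 1.29
Z_in = Z_0·(Z_L + jZ_0·tanβl)/(Z_0 + jZ_L·tanβl) = 32.3 − j72.4 Ω
Γ_s = (Z_in − Z_s)/(Z_in + Z_s) = (-17.7 − j72.4)/(82.3 − j72.4), |Γ_s| = 0.68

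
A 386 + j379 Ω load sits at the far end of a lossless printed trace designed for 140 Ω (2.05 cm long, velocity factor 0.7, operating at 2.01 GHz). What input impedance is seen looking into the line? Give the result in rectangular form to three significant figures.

Z_in ≈ 33 − j77.4 Ω

λ = v/f = 0.7·c / 2.01 GHz = 0.104 m
βl = 2π·l/λ = 2π × 0.196 = 70.6°
tan(βl) = tan(70.6°) = 2.85
Z_in = Z_0·(Z_L + jZ_0·tanβl)/(Z_0 + jZ_L·tanβl)
     = 140·(386 + j777)/(-938 + j1100)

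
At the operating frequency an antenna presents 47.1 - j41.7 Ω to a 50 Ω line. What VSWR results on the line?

VSWR ≈ 2.31

Γ = (Z_L − Z_0)/(Z_L + Z_0) = (-2.9 − j41.7)/(97.1 − j41.7)
|Γ| = 41.8/106 = 0.396
VSWR = (1 + |Γ|)/(1 − |Γ|) = 1.4/0.604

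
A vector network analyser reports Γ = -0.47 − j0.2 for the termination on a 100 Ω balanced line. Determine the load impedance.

Z_L = Z_0·(1 + Γ)/(1 − Γ) = 100·(0.53 − j0.2)/(1.47 + j0.2)

Z_L ≈ 33.6 − j18.2 Ω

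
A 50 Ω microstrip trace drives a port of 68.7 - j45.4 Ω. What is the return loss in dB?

RL ≈ 8.26 dB

Γ = (18.7 − j45.4)/(118.7 − j45.4), |Γ| = 0.386
RL = −20·log₁₀|Γ| = −20·log₁₀(0.386)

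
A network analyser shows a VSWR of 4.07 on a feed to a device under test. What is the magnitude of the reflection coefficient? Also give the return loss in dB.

|Γ| ≈ 0.606; return loss ≈ 4.36 dB

|Γ| = (S − 1)/(S + 1) = (4.07 − 1)/(4.07 + 1) = 3.07/5.07
RL = −20·log₁₀|Γ| = −20·log₁₀(0.606)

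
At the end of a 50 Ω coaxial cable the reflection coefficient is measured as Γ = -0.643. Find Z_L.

Z_L ≈ 10.9 Ω

Z_L = Z_0·(1 + Γ)/(1 − Γ) = 50·(0.357)/(1.64)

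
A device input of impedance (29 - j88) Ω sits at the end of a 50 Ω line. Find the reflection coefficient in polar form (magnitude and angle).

Γ ≈ 0.765 ∠ -55.3°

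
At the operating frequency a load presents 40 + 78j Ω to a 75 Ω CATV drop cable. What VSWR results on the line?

VSWR ≈ 4.2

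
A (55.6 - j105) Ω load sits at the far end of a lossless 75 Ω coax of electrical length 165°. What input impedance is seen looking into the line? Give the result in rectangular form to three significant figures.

tan(βl) = tan(165°) = -0.268
Z_in = Z_0·(Z_L + jZ_0·tanβl)/(Z_0 + jZ_L·tanβl)
     = 75·(55.6 − j125)/(46.9 − j14.9)

Z_in ≈ 139 − j156 Ω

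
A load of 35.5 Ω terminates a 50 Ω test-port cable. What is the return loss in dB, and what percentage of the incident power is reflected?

RL ≈ 15.4 dB; 2.88% of incident power reflected

Γ = (35.5 − 50)/(35.5 + 50) = -0.17
RL = −20·log₁₀(0.17) = 15.4 dB
P_refl/P_inc = |Γ|² = 0.0288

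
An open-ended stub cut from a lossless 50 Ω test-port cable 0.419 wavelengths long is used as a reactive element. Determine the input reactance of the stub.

βl = 2π × 0.419 = 151°
tan(βl) = -0.558
For an open-ended stub, Z_in = −jZ_0·cot(βl) = −jZ_0/tan(βl)

X_in ≈ 89.6 Ω (inductive)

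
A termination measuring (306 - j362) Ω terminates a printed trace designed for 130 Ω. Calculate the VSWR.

VSWR ≈ 5.9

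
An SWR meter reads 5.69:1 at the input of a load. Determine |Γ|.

|Γ| = (S − 1)/(S + 1) = (5.69 − 1)/(5.69 + 1) = 4.69/6.69

|Γ| ≈ 0.701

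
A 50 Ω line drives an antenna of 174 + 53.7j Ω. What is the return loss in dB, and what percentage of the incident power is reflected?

RL ≈ 4.63 dB; 34.4% of incident power reflected

Γ = (124 + j53.7)/(224 + j53.7), |Γ| = 0.587
RL = −20·log₁₀(0.587) = 4.63 dB
P_refl/P_inc = |Γ|² = 0.344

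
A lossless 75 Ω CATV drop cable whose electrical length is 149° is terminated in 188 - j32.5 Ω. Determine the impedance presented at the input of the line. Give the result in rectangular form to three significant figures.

Z_in ≈ 90.9 + j80.2 Ω

tan(βl) = tan(149°) = -0.601
Z_in = Z_0·(Z_L + jZ_0·tanβl)/(Z_0 + jZ_L·tanβl)
     = 75·(188 − j77.6)/(55.5 − j113)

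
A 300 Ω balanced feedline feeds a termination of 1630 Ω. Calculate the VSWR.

VSWR ≈ 5.43

Γ = (1630 − 300)/(1630 + 300) = 0.689
VSWR = (1 + 0.689)/(1 − 0.689)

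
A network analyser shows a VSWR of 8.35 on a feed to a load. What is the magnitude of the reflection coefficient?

|Γ| ≈ 0.786

|Γ| = (S − 1)/(S + 1) = (8.35 − 1)/(8.35 + 1) = 7.35/9.35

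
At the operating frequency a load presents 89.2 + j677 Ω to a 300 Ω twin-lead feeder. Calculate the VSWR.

Γ = (Z_L − Z_0)/(Z_L + Z_0) = (-210.8 + j677)/(389.2 + j677)
|Γ| = 709/781 = 0.908
VSWR = (1 + |Γ|)/(1 − |Γ|) = 1.91/0.092

VSWR ≈ 20.7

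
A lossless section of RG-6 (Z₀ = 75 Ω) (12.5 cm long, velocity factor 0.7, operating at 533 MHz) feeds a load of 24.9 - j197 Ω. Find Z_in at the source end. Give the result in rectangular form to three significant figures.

Z_in ≈ 6.17 + j74.2 Ω

λ = v/f = 0.7·c / 533 MHz = 0.394 m
βl = 2π·l/λ = 2π × 0.317 = 114°
tan(βl) = tan(114°) = -2.22
Z_in = Z_0·(Z_L + jZ_0·tanβl)/(Z_0 + jZ_L·tanβl)
     = 75·(24.9 − j364)/(-363 − j55.4)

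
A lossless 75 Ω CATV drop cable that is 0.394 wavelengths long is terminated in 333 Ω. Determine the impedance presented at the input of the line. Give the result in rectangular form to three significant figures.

Z_in ≈ 40.9 + j83.7 Ω

βl = 2π × 0.394 = 142°
tan(βl) = tan(142°) = -0.786
Z_in = Z_0·(Z_L + jZ_0·tanβl)/(Z_0 + jZ_L·tanβl)
     = 75·(333 − j58.9)/(75 − j262)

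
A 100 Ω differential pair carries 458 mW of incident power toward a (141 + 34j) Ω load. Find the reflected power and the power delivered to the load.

|Γ| = |(41 + j34)/(241 + j34)| = 0.219
|Γ|² = 0.0479
P_refl = |Γ|²·P_inc = 21.9 mW, P_del = (1 − |Γ|²)·P_inc = 436 mW

P_reflected ≈ 21.9 mW; P_delivered ≈ 436 mW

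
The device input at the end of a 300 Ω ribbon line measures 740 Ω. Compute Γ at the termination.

Γ = 0.423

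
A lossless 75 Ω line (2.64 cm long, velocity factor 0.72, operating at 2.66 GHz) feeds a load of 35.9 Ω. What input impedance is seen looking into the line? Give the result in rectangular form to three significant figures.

Z_in ≈ 92.4 − j60.3 Ω

λ = v/f = 0.72·c / 2.66 GHz = 0.0812 m
βl = 2π·l/λ = 2π × 0.325 = 117°
tan(βl) = tan(117°) = -1.96
Z_in = Z_0·(Z_L + jZ_0·tanβl)/(Z_0 + jZ_L·tanβl)
     = 75·(35.9 − j147)/(75 − j70.3)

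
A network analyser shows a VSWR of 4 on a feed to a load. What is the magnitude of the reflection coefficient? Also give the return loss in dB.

|Γ| ≈ 0.6; return loss ≈ 4.44 dB

|Γ| = (S − 1)/(S + 1) = (4 − 1)/(4 + 1) = 3/5
RL = −20·log₁₀|Γ| = −20·log₁₀(0.6)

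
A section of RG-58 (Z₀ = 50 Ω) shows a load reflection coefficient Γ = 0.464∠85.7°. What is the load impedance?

Z_L = Z_0·(1 + Γ)/(1 − Γ) = 50·(1.03 + j0.463)/(0.965 − j0.463)

Z_L ≈ 34.2 + j40.4 Ω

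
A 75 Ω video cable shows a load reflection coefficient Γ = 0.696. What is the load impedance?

Z_L = Z_0·(1 + Γ)/(1 − Γ) = 75·(1.7)/(0.304)

Z_L ≈ 418 Ω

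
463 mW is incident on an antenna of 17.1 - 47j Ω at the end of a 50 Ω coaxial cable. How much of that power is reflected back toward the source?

P_reflected ≈ 227 mW

|Γ| = |(-32.9 − j47)/(67.1 − j47)| = 0.7
|Γ|² = 0.49
P_refl = |Γ|²·P_inc = 227 mW, P_del = (1 − |Γ|²)·P_inc = 236 mW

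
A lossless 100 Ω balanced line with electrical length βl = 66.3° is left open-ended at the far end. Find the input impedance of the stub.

Z_in ≈ −j43.9 Ω

tan(βl) = 2.28
For an open-ended stub, Z_in = −jZ_0·cot(βl) = −jZ_0/tan(βl)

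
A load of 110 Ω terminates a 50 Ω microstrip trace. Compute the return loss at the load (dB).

Γ = (110 − 50)/(110 + 50) = 0.375
RL = −20·log₁₀|Γ| = −20·log₁₀(0.375)

RL ≈ 8.52 dB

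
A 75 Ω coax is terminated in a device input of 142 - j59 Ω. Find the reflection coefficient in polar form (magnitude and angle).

Γ ≈ 0.397 ∠ -26.2°

Γ = (Z_L − Z_0)/(Z_L + Z_0) = (67 − j59)/(217 − j59)
|Γ| = 89.3/225 = 0.397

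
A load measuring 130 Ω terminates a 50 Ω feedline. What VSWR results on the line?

Γ = (130 − 50)/(130 + 50) = 0.444
VSWR = (1 + 0.444)/(1 − 0.444)

VSWR ≈ 2.6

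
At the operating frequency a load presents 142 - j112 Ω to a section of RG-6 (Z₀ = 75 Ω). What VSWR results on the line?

VSWR ≈ 3.3

Γ = (Z_L − Z_0)/(Z_L + Z_0) = (67 − j112)/(217 − j112)
|Γ| = 131/244 = 0.534
VSWR = (1 + |Γ|)/(1 − |Γ|) = 1.53/0.466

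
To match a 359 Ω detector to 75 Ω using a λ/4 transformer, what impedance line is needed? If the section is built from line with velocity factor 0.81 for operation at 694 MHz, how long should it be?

Z_qwt = √(Z_0·R_L) = √(75 × 359) = √26920
λ = 0.81·c/f = 0.35 m, so l = λ/4 = 0.0875 m

Z_qwt ≈ 164 Ω; length ≈ 8.75 cm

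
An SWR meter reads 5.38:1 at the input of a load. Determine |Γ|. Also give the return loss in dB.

|Γ| = (S − 1)/(S + 1) = (5.38 − 1)/(5.38 + 1) = 4.38/6.38
RL = −20·log₁₀|Γ| = −20·log₁₀(0.687)

|Γ| ≈ 0.687; return loss ≈ 3.27 dB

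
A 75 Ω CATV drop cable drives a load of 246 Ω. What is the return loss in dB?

RL ≈ 5.47 dB

Γ = (246 − 75)/(246 + 75) = 0.533
RL = −20·log₁₀|Γ| = −20·log₁₀(0.533)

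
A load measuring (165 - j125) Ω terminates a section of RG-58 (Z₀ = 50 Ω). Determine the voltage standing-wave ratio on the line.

Γ = (Z_L − Z_0)/(Z_L + Z_0) = (115 − j125)/(215 − j125)
|Γ| = 170/249 = 0.683
VSWR = (1 + |Γ|)/(1 − |Γ|) = 1.68/0.317

VSWR ≈ 5.31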